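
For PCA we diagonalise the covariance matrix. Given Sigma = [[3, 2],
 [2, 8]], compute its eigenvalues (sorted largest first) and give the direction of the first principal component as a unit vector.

Step 1 — characteristic polynomial of 2×2 Sigma:
  det(Sigma - λI) = λ² - trace · λ + det = 0.
  trace = 3 + 8 = 11, det = 3·8 - (2)² = 20.
Step 2 — discriminant:
  Δ = trace² - 4·det = 121 - 80 = 41.
Step 3 — eigenvalues:
  λ = (trace ± √Δ)/2 = (11 ± 6.4031)/2,
  λ_1 = 8.7016,  λ_2 = 2.2984.

Step 4 — unit eigenvector for λ_1: solve (Sigma - λ_1 I)v = 0. First row:
  (3 - 8.7016)·v_x + (2)·v_y = 0, i.e. (-5.7016)·v_x + (2)·v_y = 0,
  so v ∝ (b, λ_1 - a) = (2, 5.7016) = u.
  ||u|| = √((2)² + (5.7016)²) = √(36.5078) ≈ 6.0422,
  v_1 = u/||u|| ≈ (0.331, 0.9436) (||v_1|| = 1).

λ_1 = 8.7016,  λ_2 = 2.2984;  v_1 ≈ (0.331, 0.9436)


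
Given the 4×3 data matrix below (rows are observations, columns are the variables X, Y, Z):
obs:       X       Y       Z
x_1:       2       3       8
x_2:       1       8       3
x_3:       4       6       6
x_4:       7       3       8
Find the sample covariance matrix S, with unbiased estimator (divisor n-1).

Step 1 — column means:
  mean(X) = (2 + 1 + 4 + 7) / 4 = 14/4 = 3.5
  mean(Y) = (3 + 8 + 6 + 3) / 4 = 20/4 = 5
  mean(Z) = (8 + 3 + 6 + 8) / 4 = 25/4 = 6.25

Step 2 — sample covariance S[i,j] = (1/(n-1)) · Σ_k (x_{k,i} - mean_i) · (x_{k,j} - mean_j), with n-1 = 3.
  S[X,X] = ((-1.5)·(-1.5) + (-2.5)·(-2.5) + (0.5)·(0.5) + (3.5)·(3.5)) / 3 = 21/3 = 7
  S[X,Y] = ((-1.5)·(-2) + (-2.5)·(3) + (0.5)·(1) + (3.5)·(-2)) / 3 = -11/3 = -3.6667
  S[X,Z] = ((-1.5)·(1.75) + (-2.5)·(-3.25) + (0.5)·(-0.25) + (3.5)·(1.75)) / 3 = 11.5/3 = 3.8333
  S[Y,Y] = ((-2)·(-2) + (3)·(3) + (1)·(1) + (-2)·(-2)) / 3 = 18/3 = 6
  S[Y,Z] = ((-2)·(1.75) + (3)·(-3.25) + (1)·(-0.25) + (-2)·(1.75)) / 3 = -17/3 = -5.6667
  S[Z,Z] = ((1.75)·(1.75) + (-3.25)·(-3.25) + (-0.25)·(-0.25) + (1.75)·(1.75)) / 3 = 16.75/3 = 5.5833

S is symmetric (S[j,i] = S[i,j]). Assembling:

S = [[7, -3.6667, 3.8333],
 [-3.6667, 6, -5.6667],
 [3.8333, -5.6667, 5.5833]]


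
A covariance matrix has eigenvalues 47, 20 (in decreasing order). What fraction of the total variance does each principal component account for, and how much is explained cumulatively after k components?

Step 1 — total variance = trace(Sigma) = Σ λ_i = 47 + 20 = 67.

Step 2 — fraction explained by component i = λ_i / Σ λ:
  PC1: 47/67 = 0.7015
  PC2: 20/67 = 0.2985

Step 3 — cumulative fraction after k components = (λ_1 + ... + λ_k) / Σ λ:
  k = 1: 47/67 = 0.7015
  k = 2: (47 + 20)/67 = 67/67 = 1

Summary (fraction, with percent):

explained: PC1 0.7015 (70.15%), PC2 0.2985 (29.85%);  cumulative: 0.7015, 1


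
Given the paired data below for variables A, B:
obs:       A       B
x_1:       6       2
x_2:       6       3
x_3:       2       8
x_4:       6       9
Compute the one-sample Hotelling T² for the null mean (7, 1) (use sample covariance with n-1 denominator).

Step 1 — sample mean vector:
  mean(A) = (6 + 6 + 2 + 6) / 4 = 20/4 = 5
  mean(B) = (2 + 3 + 8 + 9) / 4 = 22/4 = 5.5
  x̄ = (5, 5.5),  deviation x̄ - mu_0 = (5, 5.5) - (7, 1) = (-2, 4.5).

Step 2 — sample covariance matrix, S[i,j] = (1/(n-1)) · Σ_k (x_{k,i} - mean_i) · (x_{k,j} - mean_j), divisor n-1 = 3:
  S[A,A] = ((1)·(1) + (1)·(1) + (-3)·(-3) + (1)·(1)) / 3 = 12/3 = 4
  S[A,B] = ((1)·(-3.5) + (1)·(-2.5) + (-3)·(2.5) + (1)·(3.5)) / 3 = -10/3 = -3.3333
  S[B,B] = ((-3.5)·(-3.5) + (-2.5)·(-2.5) + (2.5)·(2.5) + (3.5)·(3.5)) / 3 = 37/3 = 12.3333
  S = [[4, -3.3333],
 [-3.3333, 12.3333]].

Step 3 — invert S. det(S) = 4·12.3333 - (-3.3333)² = 38.2222.
  S^{-1} = (1/det) · [[d, -b], [-b, a]] = [[0.3227, 0.0872],
 [0.0872, 0.1047]].

Step 4 — quadratic form (x̄ - mu_0)^T · S^{-1} · (x̄ - mu_0):
  S^{-1} · (x̄ - mu_0) = (-0.2529, 0.2965),
  (x̄ - mu_0)^T · [...] = (-2)·(-0.2529) + (4.5)·(0.2965) = 1.8401.

Step 5 — scale by n: T² = 4 · 1.8401 = 7.3605.

T² ≈ 7.3605


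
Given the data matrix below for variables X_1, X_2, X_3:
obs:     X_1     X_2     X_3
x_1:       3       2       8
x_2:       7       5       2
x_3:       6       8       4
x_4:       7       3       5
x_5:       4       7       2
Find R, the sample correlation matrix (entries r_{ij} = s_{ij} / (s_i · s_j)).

Step 1 — column means:
  mean(X_1) = (3 + 7 + 6 + 7 + 4) / 5 = 27/5 = 5.4
  mean(X_2) = (2 + 5 + 8 + 3 + 7) / 5 = 25/5 = 5
  mean(X_3) = (8 + 2 + 4 + 5 + 2) / 5 = 21/5 = 4.2

Step 2 — sample variances and covariances s[i,j] = (1/(n-1)) · Σ_k (x_{k,i} - mean_i) · (x_{k,j} - mean_j), with n-1 = 4:
  s[X_1,X_1] = ((-2.4)·(-2.4) + (1.6)·(1.6) + (0.6)·(0.6) + (1.6)·(1.6) + (-1.4)·(-1.4)) / 4 = 13.2/4 = 3.3
  s[X_1,X_2] = ((-2.4)·(-3) + (1.6)·(0) + (0.6)·(3) + (1.6)·(-2) + (-1.4)·(2)) / 4 = 3/4 = 0.75
  s[X_1,X_3] = ((-2.4)·(3.8) + (1.6)·(-2.2) + (0.6)·(-0.2) + (1.6)·(0.8) + (-1.4)·(-2.2)) / 4 = -8.4/4 = -2.1
  s[X_2,X_2] = ((-3)·(-3) + (0)·(0) + (3)·(3) + (-2)·(-2) + (2)·(2)) / 4 = 26/4 = 6.5
  s[X_2,X_3] = ((-3)·(3.8) + (0)·(-2.2) + (3)·(-0.2) + (-2)·(0.8) + (2)·(-2.2)) / 4 = -18/4 = -4.5
  s[X_3,X_3] = ((3.8)·(3.8) + (-2.2)·(-2.2) + (-0.2)·(-0.2) + (0.8)·(0.8) + (-2.2)·(-2.2)) / 4 = 24.8/4 = 6.2
  Sample standard deviations s_i = √(s[i,i]):
  s(X_1) = √(3.3) = 1.8166
  s(X_2) = √(6.5) = 2.5495
  s(X_3) = √(6.2) = 2.49

Step 3 — r_{ij} = s_{ij} / (s_i · s_j):
  r[X_1,X_1] = 1 (diagonal).
  r[X_1,X_2] = 0.75 / (1.8166 · 2.5495) = 0.75 / 4.6314 = 0.1619
  r[X_1,X_3] = -2.1 / (1.8166 · 2.49) = -2.1 / 4.5233 = -0.4643
  r[X_2,X_2] = 1 (diagonal).
  r[X_2,X_3] = -4.5 / (2.5495 · 2.49) = -4.5 / 6.3482 = -0.7089
  r[X_3,X_3] = 1 (diagonal).

R is symmetric with unit diagonal. Assembling:

R = [[1, 0.1619, -0.4643],
 [0.1619, 1, -0.7089],
 [-0.4643, -0.7089, 1]]


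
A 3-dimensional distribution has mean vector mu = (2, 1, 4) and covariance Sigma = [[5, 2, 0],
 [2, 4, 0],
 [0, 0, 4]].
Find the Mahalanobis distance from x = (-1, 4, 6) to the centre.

Step 1 — centre the observation: (x - mu) = (-3, 3, 2).

Step 2 — invert Sigma (cofactor / det for 3×3, or solve directly):
  Sigma^{-1} = [[0.25, -0.125, 0],
 [-0.125, 0.3125, 0],
 [0, 0, 0.25]].

Step 3 — form the quadratic (x - mu)^T · Sigma^{-1} · (x - mu):
  Sigma^{-1} · (x - mu) = (-1.125, 1.3125, 0.5).
  (x - mu)^T · [Sigma^{-1} · (x - mu)] = (-3)·(-1.125) + (3)·(1.3125) + (2)·(0.5) = 8.3125.

Step 4 — take square root: d = √(8.3125) ≈ 2.8831.

d(x, mu) = √(8.3125) ≈ 2.8831


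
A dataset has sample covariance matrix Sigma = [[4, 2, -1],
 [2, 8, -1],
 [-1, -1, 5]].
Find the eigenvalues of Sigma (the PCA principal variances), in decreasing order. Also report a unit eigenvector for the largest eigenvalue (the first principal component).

Step 1 — characteristic polynomial p(λ) = det(λI - Sigma) = λ³ - tr·λ² + c_1·λ - det, where tr = trace, c_1 = sum of the principal 2×2 minors, det = det(Sigma):
  tr = 4 + 8 + 5 = 17,
  c_1 = (4·8 - (2)²) + (4·5 - (-1)²) + (8·5 - (-1)²) = 28 + 19 + 39 = 86,
  det = 4·(8·5 - (-1)²) - (2)·((2)·5 - (-1)·(-1)) + (-1)·((2)·(-1) - 8·(-1)) = 4·(39) - (2)·(9) + (-1)·(6) = 132.
  So p(λ) = λ³ - 17λ² + 86λ - 132.
Step 2 — look for an integer root (rational root theorem: any rational root is an integer divisor of 132). Testing λ = 3:
  p(3) = 27 - 153 + 258 - 132 = 0  ✓
  Dividing out (λ - 3): p(λ) = (λ - 3)(λ² - 14λ + 44).
Step 3 — remaining eigenvalues from the quadratic λ² - 14λ + 44 = 0:
  Δ = 14² - 4·44 = 196 - 176 = 20,  λ = (14 ± √20)/2 = (14 ± 4.4721)/2 ≈ 9.2361 or 4.7639.
  Sorted: λ_1 = 9.2361,  λ_2 = 4.7639,  λ_3 = 3  (check: sum = 17 = tr ✓).

Step 4 — unit eigenvector for λ_1 ≈ 9.2361: v spans the null space of (Sigma - λ_1 I), whose rows are
  r_1 = (-5.2361, 2, -1),  r_2 = (2, -1.2361, -1),  r_3 = (-1, -1, -4.2361).
  v is orthogonal to every row, so take v ∝ r_1 × r_2 = ((2)·(-1) - (-1)·(-1.2361), (-1)·(2) - (-5.2361)·(-1), (-5.2361)·(-1.2361) - (2)·(2)) ≈ (-3.2361, -7.2361, 2.4721).
  Rescale (multiply by -1 so the first nonzero entry is positive): u = (3.2361, 7.2361, -2.4721).
  ||u|| = √((3.2361)² + (7.2361)² + (-2.4721)²) = √(68.9443) ≈ 8.3033,  v_1 = u/||u|| ≈ (0.3897, 0.8715, -0.2977) (||v_1|| = 1).

λ_1 = 9.2361,  λ_2 = 4.7639,  λ_3 = 3;  v_1 ≈ (0.3897, 0.8715, -0.2977)


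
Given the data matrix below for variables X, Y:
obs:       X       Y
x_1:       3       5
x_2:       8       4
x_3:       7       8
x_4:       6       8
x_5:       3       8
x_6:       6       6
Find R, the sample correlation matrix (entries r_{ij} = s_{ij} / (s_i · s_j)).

Step 1 — column means:
  mean(X) = (3 + 8 + 7 + 6 + 3 + 6) / 6 = 33/6 = 5.5
  mean(Y) = (5 + 4 + 8 + 8 + 8 + 6) / 6 = 39/6 = 6.5

Step 2 — sample variances and covariances s[i,j] = (1/(n-1)) · Σ_k (x_{k,i} - mean_i) · (x_{k,j} - mean_j), with n-1 = 5:
  s[X,X] = ((-2.5)·(-2.5) + (2.5)·(2.5) + (1.5)·(1.5) + (0.5)·(0.5) + (-2.5)·(-2.5) + (0.5)·(0.5)) / 5 = 21.5/5 = 4.3
  s[X,Y] = ((-2.5)·(-1.5) + (2.5)·(-2.5) + (1.5)·(1.5) + (0.5)·(1.5) + (-2.5)·(1.5) + (0.5)·(-0.5)) / 5 = -3.5/5 = -0.7
  s[Y,Y] = ((-1.5)·(-1.5) + (-2.5)·(-2.5) + (1.5)·(1.5) + (1.5)·(1.5) + (1.5)·(1.5) + (-0.5)·(-0.5)) / 5 = 15.5/5 = 3.1
  Sample standard deviations s_i = √(s[i,i]):
  s(X) = √(4.3) = 2.0736
  s(Y) = √(3.1) = 1.7607

Step 3 — r_{ij} = s_{ij} / (s_i · s_j):
  r[X,X] = 1 (diagonal).
  r[X,Y] = -0.7 / (2.0736 · 1.7607) = -0.7 / 3.651 = -0.1917
  r[Y,Y] = 1 (diagonal).

R is symmetric with unit diagonal. Assembling:

R = [[1, -0.1917],
 [-0.1917, 1]]


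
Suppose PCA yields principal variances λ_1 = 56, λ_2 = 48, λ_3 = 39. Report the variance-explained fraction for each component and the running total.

Step 1 — total variance = trace(Sigma) = Σ λ_i = 56 + 48 + 39 = 143.

Step 2 — fraction explained by component i = λ_i / Σ λ:
  PC1: 56/143 = 0.3916
  PC2: 48/143 = 0.3357
  PC3: 39/143 = 0.2727

Step 3 — cumulative fraction after k components = (λ_1 + ... + λ_k) / Σ λ:
  k = 1: 56/143 = 0.3916
  k = 2: (56 + 48)/143 = 104/143 = 0.7273
  k = 3: (56 + 48 + 39)/143 = 143/143 = 1

Summary (fraction, with percent):

explained: PC1 0.3916 (39.16%), PC2 0.3357 (33.57%), PC3 0.2727 (27.27%);  cumulative: 0.3916, 0.7273, 1


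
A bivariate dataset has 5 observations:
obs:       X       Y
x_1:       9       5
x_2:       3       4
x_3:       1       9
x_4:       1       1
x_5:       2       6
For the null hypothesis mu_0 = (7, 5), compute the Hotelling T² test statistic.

Step 1 — sample mean vector:
  mean(X) = (9 + 3 + 1 + 1 + 2) / 5 = 16/5 = 3.2
  mean(Y) = (5 + 4 + 9 + 1 + 6) / 5 = 25/5 = 5
  x̄ = (3.2, 5),  deviation x̄ - mu_0 = (3.2, 5) - (7, 5) = (-3.8, 0).

Step 2 — sample covariance matrix, S[i,j] = (1/(n-1)) · Σ_k (x_{k,i} - mean_i) · (x_{k,j} - mean_j), divisor n-1 = 4:
  S[X,X] = ((5.8)·(5.8) + (-0.2)·(-0.2) + (-2.2)·(-2.2) + (-2.2)·(-2.2) + (-1.2)·(-1.2)) / 4 = 44.8/4 = 11.2
  S[X,Y] = ((5.8)·(0) + (-0.2)·(-1) + (-2.2)·(4) + (-2.2)·(-4) + (-1.2)·(1)) / 4 = -1/4 = -0.25
  S[Y,Y] = ((0)·(0) + (-1)·(-1) + (4)·(4) + (-4)·(-4) + (1)·(1)) / 4 = 34/4 = 8.5
  S = [[11.2, -0.25],
 [-0.25, 8.5]].

Step 3 — invert S. det(S) = 11.2·8.5 - (-0.25)² = 95.1375.
  S^{-1} = (1/det) · [[d, -b], [-b, a]] = [[0.0893, 0.0026],
 [0.0026, 0.1177]].

Step 4 — quadratic form (x̄ - mu_0)^T · S^{-1} · (x̄ - mu_0):
  S^{-1} · (x̄ - mu_0) = (-0.3395, -0.01),
  (x̄ - mu_0)^T · [...] = (-3.8)·(-0.3395) + (0)·(-0.01) = 1.2901.

Step 5 — scale by n: T² = 5 · 1.2901 = 6.4507.

T² ≈ 6.4507


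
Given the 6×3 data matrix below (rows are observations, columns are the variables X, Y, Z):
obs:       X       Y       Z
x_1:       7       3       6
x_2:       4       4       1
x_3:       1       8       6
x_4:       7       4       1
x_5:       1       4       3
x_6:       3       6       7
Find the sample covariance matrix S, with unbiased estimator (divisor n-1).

Step 1 — column means:
  mean(X) = (7 + 4 + 1 + 7 + 1 + 3) / 6 = 23/6 = 3.8333
  mean(Y) = (3 + 4 + 8 + 4 + 4 + 6) / 6 = 29/6 = 4.8333
  mean(Z) = (6 + 1 + 6 + 1 + 3 + 7) / 6 = 24/6 = 4

Step 2 — sample covariance S[i,j] = (1/(n-1)) · Σ_k (x_{k,i} - mean_i) · (x_{k,j} - mean_j), with n-1 = 5.
  S[X,X] = ((3.1667)·(3.1667) + (0.1667)·(0.1667) + (-2.8333)·(-2.8333) + (3.1667)·(3.1667) + (-2.8333)·(-2.8333) + (-0.8333)·(-0.8333)) / 5 = 36.8333/5 = 7.3667
  S[X,Y] = ((3.1667)·(-1.8333) + (0.1667)·(-0.8333) + (-2.8333)·(3.1667) + (3.1667)·(-0.8333) + (-2.8333)·(-0.8333) + (-0.8333)·(1.1667)) / 5 = -16.1667/5 = -3.2333
  S[X,Z] = ((3.1667)·(2) + (0.1667)·(-3) + (-2.8333)·(2) + (3.1667)·(-3) + (-2.8333)·(-1) + (-0.8333)·(3)) / 5 = -9/5 = -1.8
  S[Y,Y] = ((-1.8333)·(-1.8333) + (-0.8333)·(-0.8333) + (3.1667)·(3.1667) + (-0.8333)·(-0.8333) + (-0.8333)·(-0.8333) + (1.1667)·(1.1667)) / 5 = 16.8333/5 = 3.3667
  S[Y,Z] = ((-1.8333)·(2) + (-0.8333)·(-3) + (3.1667)·(2) + (-0.8333)·(-3) + (-0.8333)·(-1) + (1.1667)·(3)) / 5 = 12/5 = 2.4
  S[Z,Z] = ((2)·(2) + (-3)·(-3) + (2)·(2) + (-3)·(-3) + (-1)·(-1) + (3)·(3)) / 5 = 36/5 = 7.2

S is symmetric (S[j,i] = S[i,j]). Assembling:

S = [[7.3667, -3.2333, -1.8],
 [-3.2333, 3.3667, 2.4],
 [-1.8, 2.4, 7.2]]


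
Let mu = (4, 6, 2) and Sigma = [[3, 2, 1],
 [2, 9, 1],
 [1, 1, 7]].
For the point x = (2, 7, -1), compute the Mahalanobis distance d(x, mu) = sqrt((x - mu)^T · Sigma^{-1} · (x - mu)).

Step 1 — centre the observation: (x - mu) = (-2, 1, -3).

Step 2 — invert Sigma (cofactor / det for 3×3, or solve directly):
  Sigma^{-1} = [[0.4052, -0.085, -0.0458],
 [-0.085, 0.1307, -0.0065],
 [-0.0458, -0.0065, 0.1503]].

Step 3 — form the quadratic (x - mu)^T · Sigma^{-1} · (x - mu):
  Sigma^{-1} · (x - mu) = (-0.7582, 0.3203, -0.366).
  (x - mu)^T · [Sigma^{-1} · (x - mu)] = (-2)·(-0.7582) + (1)·(0.3203) + (-3)·(-0.366) = 2.9346.

Step 4 — take square root: d = √(2.9346) ≈ 1.7131.

d(x, mu) = √(2.9346) ≈ 1.7131


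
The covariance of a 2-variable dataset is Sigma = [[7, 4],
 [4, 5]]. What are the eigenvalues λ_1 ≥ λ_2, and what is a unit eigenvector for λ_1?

Step 1 — characteristic polynomial of 2×2 Sigma:
  det(Sigma - λI) = λ² - trace · λ + det = 0.
  trace = 7 + 5 = 12, det = 7·5 - (4)² = 19.
Step 2 — discriminant:
  Δ = trace² - 4·det = 144 - 76 = 68.
Step 3 — eigenvalues:
  λ = (trace ± √Δ)/2 = (12 ± 8.2462)/2,
  λ_1 = 10.1231,  λ_2 = 1.8769.

Step 4 — unit eigenvector for λ_1: solve (Sigma - λ_1 I)v = 0. First row:
  (7 - 10.1231)·v_x + (4)·v_y = 0, i.e. (-3.1231)·v_x + (4)·v_y = 0,
  so v ∝ (b, λ_1 - a) = (4, 3.1231) = u.
  ||u|| = √((4)² + (3.1231)²) = √(25.7538) ≈ 5.0748,
  v_1 = u/||u|| ≈ (0.7882, 0.6154) (||v_1|| = 1).

λ_1 = 10.1231,  λ_2 = 1.8769;  v_1 ≈ (0.7882, 0.6154)


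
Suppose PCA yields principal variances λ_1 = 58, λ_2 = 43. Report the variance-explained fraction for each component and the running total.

Step 1 — total variance = trace(Sigma) = Σ λ_i = 58 + 43 = 101.

Step 2 — fraction explained by component i = λ_i / Σ λ:
  PC1: 58/101 = 0.5743
  PC2: 43/101 = 0.4257

Step 3 — cumulative fraction after k components = (λ_1 + ... + λ_k) / Σ λ:
  k = 1: 58/101 = 0.5743
  k = 2: (58 + 43)/101 = 101/101 = 1

Summary (fraction, with percent):

explained: PC1 0.5743 (57.43%), PC2 0.4257 (42.57%);  cumulative: 0.5743, 1


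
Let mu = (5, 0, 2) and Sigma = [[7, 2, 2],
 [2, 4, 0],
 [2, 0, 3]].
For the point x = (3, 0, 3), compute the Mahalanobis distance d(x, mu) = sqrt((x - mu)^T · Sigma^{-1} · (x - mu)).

Step 1 — centre the observation: (x - mu) = (-2, 0, 1).

Step 2 — invert Sigma (cofactor / det for 3×3, or solve directly):
  Sigma^{-1} = [[0.2143, -0.1071, -0.1429],
 [-0.1071, 0.3036, 0.0714],
 [-0.1429, 0.0714, 0.4286]].

Step 3 — form the quadratic (x - mu)^T · Sigma^{-1} · (x - mu):
  Sigma^{-1} · (x - mu) = (-0.5714, 0.2857, 0.7143).
  (x - mu)^T · [Sigma^{-1} · (x - mu)] = (-2)·(-0.5714) + (0)·(0.2857) + (1)·(0.7143) = 1.8571.

Step 4 — take square root: d = √(1.8571) ≈ 1.3628.

d(x, mu) = √(1.8571) ≈ 1.3628


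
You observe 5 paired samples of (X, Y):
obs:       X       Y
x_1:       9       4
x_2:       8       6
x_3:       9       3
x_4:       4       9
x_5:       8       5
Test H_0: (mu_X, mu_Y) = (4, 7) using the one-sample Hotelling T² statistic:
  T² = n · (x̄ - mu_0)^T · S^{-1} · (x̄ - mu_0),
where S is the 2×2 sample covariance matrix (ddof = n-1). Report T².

Step 1 — sample mean vector:
  mean(X) = (9 + 8 + 9 + 4 + 8) / 5 = 38/5 = 7.6
  mean(Y) = (4 + 6 + 3 + 9 + 5) / 5 = 27/5 = 5.4
  x̄ = (7.6, 5.4),  deviation x̄ - mu_0 = (7.6, 5.4) - (4, 7) = (3.6, -1.6).

Step 2 — sample covariance matrix, S[i,j] = (1/(n-1)) · Σ_k (x_{k,i} - mean_i) · (x_{k,j} - mean_j), divisor n-1 = 4:
  S[X,X] = ((1.4)·(1.4) + (0.4)·(0.4) + (1.4)·(1.4) + (-3.6)·(-3.6) + (0.4)·(0.4)) / 4 = 17.2/4 = 4.3
  S[X,Y] = ((1.4)·(-1.4) + (0.4)·(0.6) + (1.4)·(-2.4) + (-3.6)·(3.6) + (0.4)·(-0.4)) / 4 = -18.2/4 = -4.55
  S[Y,Y] = ((-1.4)·(-1.4) + (0.6)·(0.6) + (-2.4)·(-2.4) + (3.6)·(3.6) + (-0.4)·(-0.4)) / 4 = 21.2/4 = 5.3
  S = [[4.3, -4.55],
 [-4.55, 5.3]].

Step 3 — invert S. det(S) = 4.3·5.3 - (-4.55)² = 2.0875.
  S^{-1} = (1/det) · [[d, -b], [-b, a]] = [[2.5389, 2.1796],
 [2.1796, 2.0599]].

Step 4 — quadratic form (x̄ - mu_0)^T · S^{-1} · (x̄ - mu_0):
  S^{-1} · (x̄ - mu_0) = (5.6527, 4.5509),
  (x̄ - mu_0)^T · [...] = (3.6)·(5.6527) + (-1.6)·(4.5509) = 13.0683.

Step 5 — scale by n: T² = 5 · 13.0683 = 65.3413.

T² ≈ 65.3413


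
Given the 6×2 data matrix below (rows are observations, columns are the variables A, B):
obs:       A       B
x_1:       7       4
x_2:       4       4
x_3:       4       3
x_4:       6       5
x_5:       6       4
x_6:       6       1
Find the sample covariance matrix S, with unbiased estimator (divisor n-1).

Step 1 — column means:
  mean(A) = (7 + 4 + 4 + 6 + 6 + 6) / 6 = 33/6 = 5.5
  mean(B) = (4 + 4 + 3 + 5 + 4 + 1) / 6 = 21/6 = 3.5

Step 2 — sample covariance S[i,j] = (1/(n-1)) · Σ_k (x_{k,i} - mean_i) · (x_{k,j} - mean_j), with n-1 = 5.
  S[A,A] = ((1.5)·(1.5) + (-1.5)·(-1.5) + (-1.5)·(-1.5) + (0.5)·(0.5) + (0.5)·(0.5) + (0.5)·(0.5)) / 5 = 7.5/5 = 1.5
  S[A,B] = ((1.5)·(0.5) + (-1.5)·(0.5) + (-1.5)·(-0.5) + (0.5)·(1.5) + (0.5)·(0.5) + (0.5)·(-2.5)) / 5 = 0.5/5 = 0.1
  S[B,B] = ((0.5)·(0.5) + (0.5)·(0.5) + (-0.5)·(-0.5) + (1.5)·(1.5) + (0.5)·(0.5) + (-2.5)·(-2.5)) / 5 = 9.5/5 = 1.9

S is symmetric (S[j,i] = S[i,j]). Assembling:

S = [[1.5, 0.1],
 [0.1, 1.9]]


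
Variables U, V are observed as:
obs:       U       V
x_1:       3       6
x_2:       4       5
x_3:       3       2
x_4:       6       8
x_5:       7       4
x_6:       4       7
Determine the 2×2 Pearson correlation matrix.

Step 1 — column means:
  mean(U) = (3 + 4 + 3 + 6 + 7 + 4) / 6 = 27/6 = 4.5
  mean(V) = (6 + 5 + 2 + 8 + 4 + 7) / 6 = 32/6 = 5.3333

Step 2 — sample variances and covariances s[i,j] = (1/(n-1)) · Σ_k (x_{k,i} - mean_i) · (x_{k,j} - mean_j), with n-1 = 5:
  s[U,U] = ((-1.5)·(-1.5) + (-0.5)·(-0.5) + (-1.5)·(-1.5) + (1.5)·(1.5) + (2.5)·(2.5) + (-0.5)·(-0.5)) / 5 = 13.5/5 = 2.7
  s[U,V] = ((-1.5)·(0.6667) + (-0.5)·(-0.3333) + (-1.5)·(-3.3333) + (1.5)·(2.6667) + (2.5)·(-1.3333) + (-0.5)·(1.6667)) / 5 = 4/5 = 0.8
  s[V,V] = ((0.6667)·(0.6667) + (-0.3333)·(-0.3333) + (-3.3333)·(-3.3333) + (2.6667)·(2.6667) + (-1.3333)·(-1.3333) + (1.6667)·(1.6667)) / 5 = 23.3333/5 = 4.6667
  Sample standard deviations s_i = √(s[i,i]):
  s(U) = √(2.7) = 1.6432
  s(V) = √(4.6667) = 2.1602

Step 3 — r_{ij} = s_{ij} / (s_i · s_j):
  r[U,U] = 1 (diagonal).
  r[U,V] = 0.8 / (1.6432 · 2.1602) = 0.8 / 3.5496 = 0.2254
  r[V,V] = 1 (diagonal).

R is symmetric with unit diagonal. Assembling:

R = [[1, 0.2254],
 [0.2254, 1]]


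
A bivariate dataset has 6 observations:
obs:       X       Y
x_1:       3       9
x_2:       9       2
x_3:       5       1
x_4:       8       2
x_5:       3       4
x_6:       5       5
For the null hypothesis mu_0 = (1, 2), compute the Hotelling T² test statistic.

Step 1 — sample mean vector:
  mean(X) = (3 + 9 + 5 + 8 + 3 + 5) / 6 = 33/6 = 5.5
  mean(Y) = (9 + 2 + 1 + 2 + 4 + 5) / 6 = 23/6 = 3.8333
  x̄ = (5.5, 3.8333),  deviation x̄ - mu_0 = (5.5, 3.8333) - (1, 2) = (4.5, 1.8333).

Step 2 — sample covariance matrix, S[i,j] = (1/(n-1)) · Σ_k (x_{k,i} - mean_i) · (x_{k,j} - mean_j), divisor n-1 = 5:
  S[X,X] = ((-2.5)·(-2.5) + (3.5)·(3.5) + (-0.5)·(-0.5) + (2.5)·(2.5) + (-2.5)·(-2.5) + (-0.5)·(-0.5)) / 5 = 31.5/5 = 6.3
  S[X,Y] = ((-2.5)·(5.1667) + (3.5)·(-1.8333) + (-0.5)·(-2.8333) + (2.5)·(-1.8333) + (-2.5)·(0.1667) + (-0.5)·(1.1667)) / 5 = -23.5/5 = -4.7
  S[Y,Y] = ((5.1667)·(5.1667) + (-1.8333)·(-1.8333) + (-2.8333)·(-2.8333) + (-1.8333)·(-1.8333) + (0.1667)·(0.1667) + (1.1667)·(1.1667)) / 5 = 42.8333/5 = 8.5667
  S = [[6.3, -4.7],
 [-4.7, 8.5667]].

Step 3 — invert S. det(S) = 6.3·8.5667 - (-4.7)² = 31.88.
  S^{-1} = (1/det) · [[d, -b], [-b, a]] = [[0.2687, 0.1474],
 [0.1474, 0.1976]].

Step 4 — quadratic form (x̄ - mu_0)^T · S^{-1} · (x̄ - mu_0):
  S^{-1} · (x̄ - mu_0) = (1.4795, 1.0257),
  (x̄ - mu_0)^T · [...] = (4.5)·(1.4795) + (1.8333)·(1.0257) = 8.5383.

Step 5 — scale by n: T² = 6 · 8.5383 = 51.2296.

T² ≈ 51.2296


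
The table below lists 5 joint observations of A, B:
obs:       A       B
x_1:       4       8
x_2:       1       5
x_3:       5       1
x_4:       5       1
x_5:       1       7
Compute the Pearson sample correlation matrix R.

Step 1 — column means:
  mean(A) = (4 + 1 + 5 + 5 + 1) / 5 = 16/5 = 3.2
  mean(B) = (8 + 5 + 1 + 1 + 7) / 5 = 22/5 = 4.4

Step 2 — sample variances and covariances s[i,j] = (1/(n-1)) · Σ_k (x_{k,i} - mean_i) · (x_{k,j} - mean_j), with n-1 = 4:
  s[A,A] = ((0.8)·(0.8) + (-2.2)·(-2.2) + (1.8)·(1.8) + (1.8)·(1.8) + (-2.2)·(-2.2)) / 4 = 16.8/4 = 4.2
  s[A,B] = ((0.8)·(3.6) + (-2.2)·(0.6) + (1.8)·(-3.4) + (1.8)·(-3.4) + (-2.2)·(2.6)) / 4 = -16.4/4 = -4.1
  s[B,B] = ((3.6)·(3.6) + (0.6)·(0.6) + (-3.4)·(-3.4) + (-3.4)·(-3.4) + (2.6)·(2.6)) / 4 = 43.2/4 = 10.8
  Sample standard deviations s_i = √(s[i,i]):
  s(A) = √(4.2) = 2.0494
  s(B) = √(10.8) = 3.2863

Step 3 — r_{ij} = s_{ij} / (s_i · s_j):
  r[A,A] = 1 (diagonal).
  r[A,B] = -4.1 / (2.0494 · 3.2863) = -4.1 / 6.735 = -0.6088
  r[B,B] = 1 (diagonal).

R is symmetric with unit diagonal. Assembling:

R = [[1, -0.6088],
 [-0.6088, 1]]


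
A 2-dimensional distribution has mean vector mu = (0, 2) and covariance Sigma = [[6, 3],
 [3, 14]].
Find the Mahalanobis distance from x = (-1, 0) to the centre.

Step 1 — centre the observation: (x - mu) = (-1, -2).

Step 2 — invert Sigma. det(Sigma) = 6·14 - (3)² = 75.
  Sigma^{-1} = (1/det) · [[d, -b], [-b, a]] = [[0.1867, -0.04],
 [-0.04, 0.08]].

Step 3 — form the quadratic (x - mu)^T · Sigma^{-1} · (x - mu):
  Sigma^{-1} · (x - mu) = (-0.1067, -0.12).
  (x - mu)^T · [Sigma^{-1} · (x - mu)] = (-1)·(-0.1067) + (-2)·(-0.12) = 0.3467.

Step 4 — take square root: d = √(0.3467) ≈ 0.5888.

d(x, mu) = √(0.3467) ≈ 0.5888


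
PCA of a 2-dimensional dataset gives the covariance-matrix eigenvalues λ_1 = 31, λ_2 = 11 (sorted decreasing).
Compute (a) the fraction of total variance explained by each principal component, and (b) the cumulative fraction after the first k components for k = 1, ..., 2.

Step 1 — total variance = trace(Sigma) = Σ λ_i = 31 + 11 = 42.

Step 2 — fraction explained by component i = λ_i / Σ λ:
  PC1: 31/42 = 0.7381
  PC2: 11/42 = 0.2619

Step 3 — cumulative fraction after k components = (λ_1 + ... + λ_k) / Σ λ:
  k = 1: 31/42 = 0.7381
  k = 2: (31 + 11)/42 = 42/42 = 1

Summary (fraction, with percent):

explained: PC1 0.7381 (73.81%), PC2 0.2619 (26.19%);  cumulative: 0.7381, 1


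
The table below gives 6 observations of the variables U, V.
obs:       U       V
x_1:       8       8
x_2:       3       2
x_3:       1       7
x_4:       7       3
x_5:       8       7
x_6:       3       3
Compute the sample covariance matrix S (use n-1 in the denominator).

Step 1 — column means:
  mean(U) = (8 + 3 + 1 + 7 + 8 + 3) / 6 = 30/6 = 5
  mean(V) = (8 + 2 + 7 + 3 + 7 + 3) / 6 = 30/6 = 5

Step 2 — sample covariance S[i,j] = (1/(n-1)) · Σ_k (x_{k,i} - mean_i) · (x_{k,j} - mean_j), with n-1 = 5.
  S[U,U] = ((3)·(3) + (-2)·(-2) + (-4)·(-4) + (2)·(2) + (3)·(3) + (-2)·(-2)) / 5 = 46/5 = 9.2
  S[U,V] = ((3)·(3) + (-2)·(-3) + (-4)·(2) + (2)·(-2) + (3)·(2) + (-2)·(-2)) / 5 = 13/5 = 2.6
  S[V,V] = ((3)·(3) + (-3)·(-3) + (2)·(2) + (-2)·(-2) + (2)·(2) + (-2)·(-2)) / 5 = 34/5 = 6.8

S is symmetric (S[j,i] = S[i,j]). Assembling:

S = [[9.2, 2.6],
 [2.6, 6.8]]


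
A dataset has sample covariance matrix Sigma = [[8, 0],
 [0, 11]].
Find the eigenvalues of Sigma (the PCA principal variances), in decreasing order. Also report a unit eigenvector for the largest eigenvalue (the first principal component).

Step 1 — characteristic polynomial of 2×2 Sigma:
  det(Sigma - λI) = λ² - trace · λ + det = 0.
  trace = 8 + 11 = 19, det = 8·11 - (0)² = 88.
Step 2 — discriminant:
  Δ = trace² - 4·det = 361 - 352 = 9.
Step 3 — eigenvalues:
  λ = (trace ± √Δ)/2 = (19 ± 3)/2,
  λ_1 = 11,  λ_2 = 8.

Step 4 — unit eigenvector for λ_1: Sigma is diagonal, so its eigenvectors are the coordinate axes. λ_1 = 11 is the diagonal entry on the second coordinate axis, hence
  v_1 = (0, 1) (||v_1|| = 1).

λ_1 = 11,  λ_2 = 8;  v_1 ≈ (0, 1)


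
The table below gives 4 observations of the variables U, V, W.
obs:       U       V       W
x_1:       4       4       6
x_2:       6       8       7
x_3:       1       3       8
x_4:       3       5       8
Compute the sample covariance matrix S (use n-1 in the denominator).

Step 1 — column means:
  mean(U) = (4 + 6 + 1 + 3) / 4 = 14/4 = 3.5
  mean(V) = (4 + 8 + 3 + 5) / 4 = 20/4 = 5
  mean(W) = (6 + 7 + 8 + 8) / 4 = 29/4 = 7.25

Step 2 — sample covariance S[i,j] = (1/(n-1)) · Σ_k (x_{k,i} - mean_i) · (x_{k,j} - mean_j), with n-1 = 3.
  S[U,U] = ((0.5)·(0.5) + (2.5)·(2.5) + (-2.5)·(-2.5) + (-0.5)·(-0.5)) / 3 = 13/3 = 4.3333
  S[U,V] = ((0.5)·(-1) + (2.5)·(3) + (-2.5)·(-2) + (-0.5)·(0)) / 3 = 12/3 = 4
  S[U,W] = ((0.5)·(-1.25) + (2.5)·(-0.25) + (-2.5)·(0.75) + (-0.5)·(0.75)) / 3 = -3.5/3 = -1.1667
  S[V,V] = ((-1)·(-1) + (3)·(3) + (-2)·(-2) + (0)·(0)) / 3 = 14/3 = 4.6667
  S[V,W] = ((-1)·(-1.25) + (3)·(-0.25) + (-2)·(0.75) + (0)·(0.75)) / 3 = -1/3 = -0.3333
  S[W,W] = ((-1.25)·(-1.25) + (-0.25)·(-0.25) + (0.75)·(0.75) + (0.75)·(0.75)) / 3 = 2.75/3 = 0.9167

S is symmetric (S[j,i] = S[i,j]). Assembling:

S = [[4.3333, 4, -1.1667],
 [4, 4.6667, -0.3333],
 [-1.1667, -0.3333, 0.9167]]


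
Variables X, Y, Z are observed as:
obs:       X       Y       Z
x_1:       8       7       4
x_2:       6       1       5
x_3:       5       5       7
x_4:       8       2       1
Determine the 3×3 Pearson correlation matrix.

Step 1 — column means:
  mean(X) = (8 + 6 + 5 + 8) / 4 = 27/4 = 6.75
  mean(Y) = (7 + 1 + 5 + 2) / 4 = 15/4 = 3.75
  mean(Z) = (4 + 5 + 7 + 1) / 4 = 17/4 = 4.25

Step 2 — sample variances and covariances s[i,j] = (1/(n-1)) · Σ_k (x_{k,i} - mean_i) · (x_{k,j} - mean_j), with n-1 = 3:
  s[X,X] = ((1.25)·(1.25) + (-0.75)·(-0.75) + (-1.75)·(-1.75) + (1.25)·(1.25)) / 3 = 6.75/3 = 2.25
  s[X,Y] = ((1.25)·(3.25) + (-0.75)·(-2.75) + (-1.75)·(1.25) + (1.25)·(-1.75)) / 3 = 1.75/3 = 0.5833
  s[X,Z] = ((1.25)·(-0.25) + (-0.75)·(0.75) + (-1.75)·(2.75) + (1.25)·(-3.25)) / 3 = -9.75/3 = -3.25
  s[Y,Y] = ((3.25)·(3.25) + (-2.75)·(-2.75) + (1.25)·(1.25) + (-1.75)·(-1.75)) / 3 = 22.75/3 = 7.5833
  s[Y,Z] = ((3.25)·(-0.25) + (-2.75)·(0.75) + (1.25)·(2.75) + (-1.75)·(-3.25)) / 3 = 6.25/3 = 2.0833
  s[Z,Z] = ((-0.25)·(-0.25) + (0.75)·(0.75) + (2.75)·(2.75) + (-3.25)·(-3.25)) / 3 = 18.75/3 = 6.25
  Sample standard deviations s_i = √(s[i,i]):
  s(X) = √(2.25) = 1.5
  s(Y) = √(7.5833) = 2.7538
  s(Z) = √(6.25) = 2.5

Step 3 — r_{ij} = s_{ij} / (s_i · s_j):
  r[X,X] = 1 (diagonal).
  r[X,Y] = 0.5833 / (1.5 · 2.7538) = 0.5833 / 4.1307 = 0.1412
  r[X,Z] = -3.25 / (1.5 · 2.5) = -3.25 / 3.75 = -0.8667
  r[Y,Y] = 1 (diagonal).
  r[Y,Z] = 2.0833 / (2.7538 · 2.5) = 2.0833 / 6.8845 = 0.3026
  r[Z,Z] = 1 (diagonal).

R is symmetric with unit diagonal. Assembling:

R = [[1, 0.1412, -0.8667],
 [0.1412, 1, 0.3026],
 [-0.8667, 0.3026, 1]]


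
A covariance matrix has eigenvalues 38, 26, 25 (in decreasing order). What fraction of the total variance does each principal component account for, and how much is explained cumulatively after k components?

Step 1 — total variance = trace(Sigma) = Σ λ_i = 38 + 26 + 25 = 89.

Step 2 — fraction explained by component i = λ_i / Σ λ:
  PC1: 38/89 = 0.427
  PC2: 26/89 = 0.2921
  PC3: 25/89 = 0.2809

Step 3 — cumulative fraction after k components = (λ_1 + ... + λ_k) / Σ λ:
  k = 1: 38/89 = 0.427
  k = 2: (38 + 26)/89 = 64/89 = 0.7191
  k = 3: (38 + 26 + 25)/89 = 89/89 = 1

Summary (fraction, with percent):

explained: PC1 0.427 (42.7%), PC2 0.2921 (29.21%), PC3 0.2809 (28.09%);  cumulative: 0.427, 0.7191, 1


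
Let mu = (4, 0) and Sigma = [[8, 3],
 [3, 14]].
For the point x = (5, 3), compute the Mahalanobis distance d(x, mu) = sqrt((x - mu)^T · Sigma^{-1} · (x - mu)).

Step 1 — centre the observation: (x - mu) = (1, 3).

Step 2 — invert Sigma. det(Sigma) = 8·14 - (3)² = 103.
  Sigma^{-1} = (1/det) · [[d, -b], [-b, a]] = [[0.1359, -0.0291],
 [-0.0291, 0.0777]].

Step 3 — form the quadratic (x - mu)^T · Sigma^{-1} · (x - mu):
  Sigma^{-1} · (x - mu) = (0.0485, 0.2039).
  (x - mu)^T · [Sigma^{-1} · (x - mu)] = (1)·(0.0485) + (3)·(0.2039) = 0.6602.

Step 4 — take square root: d = √(0.6602) ≈ 0.8125.

d(x, mu) = √(0.6602) ≈ 0.8125


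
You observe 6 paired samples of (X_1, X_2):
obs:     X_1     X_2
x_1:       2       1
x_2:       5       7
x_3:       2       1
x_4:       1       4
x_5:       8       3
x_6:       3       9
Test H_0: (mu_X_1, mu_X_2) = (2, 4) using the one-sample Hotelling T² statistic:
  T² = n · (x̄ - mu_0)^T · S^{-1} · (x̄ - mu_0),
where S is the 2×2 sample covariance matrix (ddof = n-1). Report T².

Step 1 — sample mean vector:
  mean(X_1) = (2 + 5 + 2 + 1 + 8 + 3) / 6 = 21/6 = 3.5
  mean(X_2) = (1 + 7 + 1 + 4 + 3 + 9) / 6 = 25/6 = 4.1667
  x̄ = (3.5, 4.1667),  deviation x̄ - mu_0 = (3.5, 4.1667) - (2, 4) = (1.5, 0.1667).

Step 2 — sample covariance matrix, S[i,j] = (1/(n-1)) · Σ_k (x_{k,i} - mean_i) · (x_{k,j} - mean_j), divisor n-1 = 5:
  S[X_1,X_1] = ((-1.5)·(-1.5) + (1.5)·(1.5) + (-1.5)·(-1.5) + (-2.5)·(-2.5) + (4.5)·(4.5) + (-0.5)·(-0.5)) / 5 = 33.5/5 = 6.7
  S[X_1,X_2] = ((-1.5)·(-3.1667) + (1.5)·(2.8333) + (-1.5)·(-3.1667) + (-2.5)·(-0.1667) + (4.5)·(-1.1667) + (-0.5)·(4.8333)) / 5 = 6.5/5 = 1.3
  S[X_2,X_2] = ((-3.1667)·(-3.1667) + (2.8333)·(2.8333) + (-3.1667)·(-3.1667) + (-0.1667)·(-0.1667) + (-1.1667)·(-1.1667) + (4.8333)·(4.8333)) / 5 = 52.8333/5 = 10.5667
  S = [[6.7, 1.3],
 [1.3, 10.5667]].

Step 3 — invert S. det(S) = 6.7·10.5667 - (1.3)² = 69.1067.
  S^{-1} = (1/det) · [[d, -b], [-b, a]] = [[0.1529, -0.0188],
 [-0.0188, 0.097]].

Step 4 — quadratic form (x̄ - mu_0)^T · S^{-1} · (x̄ - mu_0):
  S^{-1} · (x̄ - mu_0) = (0.2262, -0.0121),
  (x̄ - mu_0)^T · [...] = (1.5)·(0.2262) + (0.1667)·(-0.0121) = 0.3373.

Step 5 — scale by n: T² = 6 · 0.3373 = 2.0239.

T² ≈ 2.0239


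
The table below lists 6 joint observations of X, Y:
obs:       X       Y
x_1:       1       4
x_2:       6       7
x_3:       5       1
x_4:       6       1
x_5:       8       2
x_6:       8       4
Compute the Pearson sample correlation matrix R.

Step 1 — column means:
  mean(X) = (1 + 6 + 5 + 6 + 8 + 8) / 6 = 34/6 = 5.6667
  mean(Y) = (4 + 7 + 1 + 1 + 2 + 4) / 6 = 19/6 = 3.1667

Step 2 — sample variances and covariances s[i,j] = (1/(n-1)) · Σ_k (x_{k,i} - mean_i) · (x_{k,j} - mean_j), with n-1 = 5:
  s[X,X] = ((-4.6667)·(-4.6667) + (0.3333)·(0.3333) + (-0.6667)·(-0.6667) + (0.3333)·(0.3333) + (2.3333)·(2.3333) + (2.3333)·(2.3333)) / 5 = 33.3333/5 = 6.6667
  s[X,Y] = ((-4.6667)·(0.8333) + (0.3333)·(3.8333) + (-0.6667)·(-2.1667) + (0.3333)·(-2.1667) + (2.3333)·(-1.1667) + (2.3333)·(0.8333)) / 5 = -2.6667/5 = -0.5333
  s[Y,Y] = ((0.8333)·(0.8333) + (3.8333)·(3.8333) + (-2.1667)·(-2.1667) + (-2.1667)·(-2.1667) + (-1.1667)·(-1.1667) + (0.8333)·(0.8333)) / 5 = 26.8333/5 = 5.3667
  Sample standard deviations s_i = √(s[i,i]):
  s(X) = √(6.6667) = 2.582
  s(Y) = √(5.3667) = 2.3166

Step 3 — r_{ij} = s_{ij} / (s_i · s_j):
  r[X,X] = 1 (diagonal).
  r[X,Y] = -0.5333 / (2.582 · 2.3166) = -0.5333 / 5.9815 = -0.0892
  r[Y,Y] = 1 (diagonal).

R is symmetric with unit diagonal. Assembling:

R = [[1, -0.0892],
 [-0.0892, 1]]


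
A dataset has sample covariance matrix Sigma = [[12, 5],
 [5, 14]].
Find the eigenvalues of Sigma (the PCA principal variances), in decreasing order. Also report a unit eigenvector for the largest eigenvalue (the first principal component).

Step 1 — characteristic polynomial of 2×2 Sigma:
  det(Sigma - λI) = λ² - trace · λ + det = 0.
  trace = 12 + 14 = 26, det = 12·14 - (5)² = 143.
Step 2 — discriminant:
  Δ = trace² - 4·det = 676 - 572 = 104.
Step 3 — eigenvalues:
  λ = (trace ± √Δ)/2 = (26 ± 10.198)/2,
  λ_1 = 18.099,  λ_2 = 7.901.

Step 4 — unit eigenvector for λ_1: solve (Sigma - λ_1 I)v = 0. First row:
  (12 - 18.099)·v_x + (5)·v_y = 0, i.e. (-6.099)·v_x + (5)·v_y = 0,
  so v ∝ (b, λ_1 - a) = (5, 6.099) = u.
  ||u|| = √((5)² + (6.099)²) = √(62.198) ≈ 7.8866,
  v_1 = u/||u|| ≈ (0.634, 0.7733) (||v_1|| = 1).

λ_1 = 18.099,  λ_2 = 7.901;  v_1 ≈ (0.634, 0.7733)


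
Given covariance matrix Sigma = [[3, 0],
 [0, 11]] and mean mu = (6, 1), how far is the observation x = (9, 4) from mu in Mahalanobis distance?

Step 1 — centre the observation: (x - mu) = (3, 3).

Step 2 — invert Sigma. det(Sigma) = 3·11 - (0)² = 33.
  Sigma^{-1} = (1/det) · [[d, -b], [-b, a]] = [[0.3333, 0],
 [0, 0.0909]].

Step 3 — form the quadratic (x - mu)^T · Sigma^{-1} · (x - mu):
  Sigma^{-1} · (x - mu) = (1, 0.2727).
  (x - mu)^T · [Sigma^{-1} · (x - mu)] = (3)·(1) + (3)·(0.2727) = 3.8182.

Step 4 — take square root: d = √(3.8182) ≈ 1.954.

d(x, mu) = √(3.8182) ≈ 1.954


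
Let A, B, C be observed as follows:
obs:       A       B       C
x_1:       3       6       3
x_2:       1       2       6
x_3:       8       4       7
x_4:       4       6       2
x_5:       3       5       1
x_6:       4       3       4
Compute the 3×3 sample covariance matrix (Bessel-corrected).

Step 1 — column means:
  mean(A) = (3 + 1 + 8 + 4 + 3 + 4) / 6 = 23/6 = 3.8333
  mean(B) = (6 + 2 + 4 + 6 + 5 + 3) / 6 = 26/6 = 4.3333
  mean(C) = (3 + 6 + 7 + 2 + 1 + 4) / 6 = 23/6 = 3.8333

Step 2 — sample covariance S[i,j] = (1/(n-1)) · Σ_k (x_{k,i} - mean_i) · (x_{k,j} - mean_j), with n-1 = 5.
  S[A,A] = ((-0.8333)·(-0.8333) + (-2.8333)·(-2.8333) + (4.1667)·(4.1667) + (0.1667)·(0.1667) + (-0.8333)·(-0.8333) + (0.1667)·(0.1667)) / 5 = 26.8333/5 = 5.3667
  S[A,B] = ((-0.8333)·(1.6667) + (-2.8333)·(-2.3333) + (4.1667)·(-0.3333) + (0.1667)·(1.6667) + (-0.8333)·(0.6667) + (0.1667)·(-1.3333)) / 5 = 3.3333/5 = 0.6667
  S[A,C] = ((-0.8333)·(-0.8333) + (-2.8333)·(2.1667) + (4.1667)·(3.1667) + (0.1667)·(-1.8333) + (-0.8333)·(-2.8333) + (0.1667)·(0.1667)) / 5 = 9.8333/5 = 1.9667
  S[B,B] = ((1.6667)·(1.6667) + (-2.3333)·(-2.3333) + (-0.3333)·(-0.3333) + (1.6667)·(1.6667) + (0.6667)·(0.6667) + (-1.3333)·(-1.3333)) / 5 = 13.3333/5 = 2.6667
  S[B,C] = ((1.6667)·(-0.8333) + (-2.3333)·(2.1667) + (-0.3333)·(3.1667) + (1.6667)·(-1.8333) + (0.6667)·(-2.8333) + (-1.3333)·(0.1667)) / 5 = -12.6667/5 = -2.5333
  S[C,C] = ((-0.8333)·(-0.8333) + (2.1667)·(2.1667) + (3.1667)·(3.1667) + (-1.8333)·(-1.8333) + (-2.8333)·(-2.8333) + (0.1667)·(0.1667)) / 5 = 26.8333/5 = 5.3667

S is symmetric (S[j,i] = S[i,j]). Assembling:

S = [[5.3667, 0.6667, 1.9667],
 [0.6667, 2.6667, -2.5333],
 [1.9667, -2.5333, 5.3667]]


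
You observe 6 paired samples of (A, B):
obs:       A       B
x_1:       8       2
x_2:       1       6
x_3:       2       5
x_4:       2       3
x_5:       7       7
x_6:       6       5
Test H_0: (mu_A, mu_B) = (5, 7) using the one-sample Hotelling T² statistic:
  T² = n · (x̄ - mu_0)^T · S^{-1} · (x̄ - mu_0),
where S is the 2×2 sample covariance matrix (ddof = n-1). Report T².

Step 1 — sample mean vector:
  mean(A) = (8 + 1 + 2 + 2 + 7 + 6) / 6 = 26/6 = 4.3333
  mean(B) = (2 + 6 + 5 + 3 + 7 + 5) / 6 = 28/6 = 4.6667
  x̄ = (4.3333, 4.6667),  deviation x̄ - mu_0 = (4.3333, 4.6667) - (5, 7) = (-0.6667, -2.3333).

Step 2 — sample covariance matrix, S[i,j] = (1/(n-1)) · Σ_k (x_{k,i} - mean_i) · (x_{k,j} - mean_j), divisor n-1 = 5:
  S[A,A] = ((3.6667)·(3.6667) + (-3.3333)·(-3.3333) + (-2.3333)·(-2.3333) + (-2.3333)·(-2.3333) + (2.6667)·(2.6667) + (1.6667)·(1.6667)) / 5 = 45.3333/5 = 9.0667
  S[A,B] = ((3.6667)·(-2.6667) + (-3.3333)·(1.3333) + (-2.3333)·(0.3333) + (-2.3333)·(-1.6667) + (2.6667)·(2.3333) + (1.6667)·(0.3333)) / 5 = -4.3333/5 = -0.8667
  S[B,B] = ((-2.6667)·(-2.6667) + (1.3333)·(1.3333) + (0.3333)·(0.3333) + (-1.6667)·(-1.6667) + (2.3333)·(2.3333) + (0.3333)·(0.3333)) / 5 = 17.3333/5 = 3.4667
  S = [[9.0667, -0.8667],
 [-0.8667, 3.4667]].

Step 3 — invert S. det(S) = 9.0667·3.4667 - (-0.8667)² = 30.68.
  S^{-1} = (1/det) · [[d, -b], [-b, a]] = [[0.113, 0.0282],
 [0.0282, 0.2955]].

Step 4 — quadratic form (x̄ - mu_0)^T · S^{-1} · (x̄ - mu_0):
  S^{-1} · (x̄ - mu_0) = (-0.1412, -0.7084),
  (x̄ - mu_0)^T · [...] = (-0.6667)·(-0.1412) + (-2.3333)·(-0.7084) = 1.7471.

Step 5 — scale by n: T² = 6 · 1.7471 = 10.4824.

T² ≈ 10.4824


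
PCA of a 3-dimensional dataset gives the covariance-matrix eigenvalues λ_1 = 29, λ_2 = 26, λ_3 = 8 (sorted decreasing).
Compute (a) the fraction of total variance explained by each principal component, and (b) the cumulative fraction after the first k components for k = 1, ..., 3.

Step 1 — total variance = trace(Sigma) = Σ λ_i = 29 + 26 + 8 = 63.

Step 2 — fraction explained by component i = λ_i / Σ λ:
  PC1: 29/63 = 0.4603
  PC2: 26/63 = 0.4127
  PC3: 8/63 = 0.127

Step 3 — cumulative fraction after k components = (λ_1 + ... + λ_k) / Σ λ:
  k = 1: 29/63 = 0.4603
  k = 2: (29 + 26)/63 = 55/63 = 0.873
  k = 3: (29 + 26 + 8)/63 = 63/63 = 1

Summary (fraction, with percent):

explained: PC1 0.4603 (46.03%), PC2 0.4127 (41.27%), PC3 0.127 (12.7%);  cumulative: 0.4603, 0.873, 1


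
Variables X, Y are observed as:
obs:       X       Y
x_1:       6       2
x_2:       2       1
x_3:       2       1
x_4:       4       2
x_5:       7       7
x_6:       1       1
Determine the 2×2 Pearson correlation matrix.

Step 1 — column means:
  mean(X) = (6 + 2 + 2 + 4 + 7 + 1) / 6 = 22/6 = 3.6667
  mean(Y) = (2 + 1 + 1 + 2 + 7 + 1) / 6 = 14/6 = 2.3333

Step 2 — sample variances and covariances s[i,j] = (1/(n-1)) · Σ_k (x_{k,i} - mean_i) · (x_{k,j} - mean_j), with n-1 = 5:
  s[X,X] = ((2.3333)·(2.3333) + (-1.6667)·(-1.6667) + (-1.6667)·(-1.6667) + (0.3333)·(0.3333) + (3.3333)·(3.3333) + (-2.6667)·(-2.6667)) / 5 = 29.3333/5 = 5.8667
  s[X,Y] = ((2.3333)·(-0.3333) + (-1.6667)·(-1.3333) + (-1.6667)·(-1.3333) + (0.3333)·(-0.3333) + (3.3333)·(4.6667) + (-2.6667)·(-1.3333)) / 5 = 22.6667/5 = 4.5333
  s[Y,Y] = ((-0.3333)·(-0.3333) + (-1.3333)·(-1.3333) + (-1.3333)·(-1.3333) + (-0.3333)·(-0.3333) + (4.6667)·(4.6667) + (-1.3333)·(-1.3333)) / 5 = 27.3333/5 = 5.4667
  Sample standard deviations s_i = √(s[i,i]):
  s(X) = √(5.8667) = 2.4221
  s(Y) = √(5.4667) = 2.3381

Step 3 — r_{ij} = s_{ij} / (s_i · s_j):
  r[X,X] = 1 (diagonal).
  r[X,Y] = 4.5333 / (2.4221 · 2.3381) = 4.5333 / 5.6631 = 0.8005
  r[Y,Y] = 1 (diagonal).

R is symmetric with unit diagonal. Assembling:

R = [[1, 0.8005],
 [0.8005, 1]]


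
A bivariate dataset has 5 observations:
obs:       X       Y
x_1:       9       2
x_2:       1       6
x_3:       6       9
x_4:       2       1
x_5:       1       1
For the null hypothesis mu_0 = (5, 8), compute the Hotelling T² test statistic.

Step 1 — sample mean vector:
  mean(X) = (9 + 1 + 6 + 2 + 1) / 5 = 19/5 = 3.8
  mean(Y) = (2 + 6 + 9 + 1 + 1) / 5 = 19/5 = 3.8
  x̄ = (3.8, 3.8),  deviation x̄ - mu_0 = (3.8, 3.8) - (5, 8) = (-1.2, -4.2).

Step 2 — sample covariance matrix, S[i,j] = (1/(n-1)) · Σ_k (x_{k,i} - mean_i) · (x_{k,j} - mean_j), divisor n-1 = 4:
  S[X,X] = ((5.2)·(5.2) + (-2.8)·(-2.8) + (2.2)·(2.2) + (-1.8)·(-1.8) + (-2.8)·(-2.8)) / 4 = 50.8/4 = 12.7
  S[X,Y] = ((5.2)·(-1.8) + (-2.8)·(2.2) + (2.2)·(5.2) + (-1.8)·(-2.8) + (-2.8)·(-2.8)) / 4 = 8.8/4 = 2.2
  S[Y,Y] = ((-1.8)·(-1.8) + (2.2)·(2.2) + (5.2)·(5.2) + (-2.8)·(-2.8) + (-2.8)·(-2.8)) / 4 = 50.8/4 = 12.7
  S = [[12.7, 2.2],
 [2.2, 12.7]].

Step 3 — invert S. det(S) = 12.7·12.7 - (2.2)² = 156.45.
  S^{-1} = (1/det) · [[d, -b], [-b, a]] = [[0.0812, -0.0141],
 [-0.0141, 0.0812]].

Step 4 — quadratic form (x̄ - mu_0)^T · S^{-1} · (x̄ - mu_0):
  S^{-1} · (x̄ - mu_0) = (-0.0384, -0.3241),
  (x̄ - mu_0)^T · [...] = (-1.2)·(-0.0384) + (-4.2)·(-0.3241) = 1.4071.

Step 5 — scale by n: T² = 5 · 1.4071 = 7.0355.

T² ≈ 7.0355
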